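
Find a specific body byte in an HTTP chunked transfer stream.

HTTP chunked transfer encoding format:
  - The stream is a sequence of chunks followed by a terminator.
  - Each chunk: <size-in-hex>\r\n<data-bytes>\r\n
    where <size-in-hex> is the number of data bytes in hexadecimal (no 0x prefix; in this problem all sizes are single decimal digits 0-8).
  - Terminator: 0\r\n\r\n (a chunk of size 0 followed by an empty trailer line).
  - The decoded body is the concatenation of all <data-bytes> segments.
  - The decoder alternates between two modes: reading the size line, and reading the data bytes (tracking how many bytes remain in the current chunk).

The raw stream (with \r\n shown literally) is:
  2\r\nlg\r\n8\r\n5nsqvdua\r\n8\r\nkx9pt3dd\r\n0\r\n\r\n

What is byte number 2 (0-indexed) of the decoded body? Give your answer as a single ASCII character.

Answer: 5

Derivation:
Chunk 1: stream[0..1]='2' size=0x2=2, data at stream[3..5]='lg' -> body[0..2], body so far='lg'
Chunk 2: stream[7..8]='8' size=0x8=8, data at stream[10..18]='5nsqvdua' -> body[2..10], body so far='lg5nsqvdua'
Chunk 3: stream[20..21]='8' size=0x8=8, data at stream[23..31]='kx9pt3dd' -> body[10..18], body so far='lg5nsqvduakx9pt3dd'
Chunk 4: stream[33..34]='0' size=0 (terminator). Final body='lg5nsqvduakx9pt3dd' (18 bytes)
Body byte 2 = '5'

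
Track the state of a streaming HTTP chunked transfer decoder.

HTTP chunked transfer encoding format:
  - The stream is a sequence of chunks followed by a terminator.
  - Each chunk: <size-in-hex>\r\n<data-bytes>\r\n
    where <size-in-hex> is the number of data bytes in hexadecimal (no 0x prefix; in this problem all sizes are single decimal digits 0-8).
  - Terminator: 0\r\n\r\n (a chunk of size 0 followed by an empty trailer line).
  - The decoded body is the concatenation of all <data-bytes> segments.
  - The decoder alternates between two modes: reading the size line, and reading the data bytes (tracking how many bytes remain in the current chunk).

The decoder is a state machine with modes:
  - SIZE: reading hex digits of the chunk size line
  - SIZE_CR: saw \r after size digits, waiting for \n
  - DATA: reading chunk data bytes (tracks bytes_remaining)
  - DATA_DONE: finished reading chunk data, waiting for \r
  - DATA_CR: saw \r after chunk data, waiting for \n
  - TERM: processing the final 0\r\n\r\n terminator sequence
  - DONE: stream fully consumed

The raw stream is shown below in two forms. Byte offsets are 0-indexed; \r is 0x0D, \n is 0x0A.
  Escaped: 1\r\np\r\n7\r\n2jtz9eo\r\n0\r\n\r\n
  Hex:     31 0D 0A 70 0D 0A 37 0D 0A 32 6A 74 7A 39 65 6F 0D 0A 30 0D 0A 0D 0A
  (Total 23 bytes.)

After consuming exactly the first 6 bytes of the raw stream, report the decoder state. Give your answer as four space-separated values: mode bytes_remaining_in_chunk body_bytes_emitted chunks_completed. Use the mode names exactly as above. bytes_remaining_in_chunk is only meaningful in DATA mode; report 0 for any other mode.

Answer: SIZE 0 1 1

Derivation:
Byte 0 = '1': mode=SIZE remaining=0 emitted=0 chunks_done=0
Byte 1 = 0x0D: mode=SIZE_CR remaining=0 emitted=0 chunks_done=0
Byte 2 = 0x0A: mode=DATA remaining=1 emitted=0 chunks_done=0
Byte 3 = 'p': mode=DATA_DONE remaining=0 emitted=1 chunks_done=0
Byte 4 = 0x0D: mode=DATA_CR remaining=0 emitted=1 chunks_done=0
Byte 5 = 0x0A: mode=SIZE remaining=0 emitted=1 chunks_done=1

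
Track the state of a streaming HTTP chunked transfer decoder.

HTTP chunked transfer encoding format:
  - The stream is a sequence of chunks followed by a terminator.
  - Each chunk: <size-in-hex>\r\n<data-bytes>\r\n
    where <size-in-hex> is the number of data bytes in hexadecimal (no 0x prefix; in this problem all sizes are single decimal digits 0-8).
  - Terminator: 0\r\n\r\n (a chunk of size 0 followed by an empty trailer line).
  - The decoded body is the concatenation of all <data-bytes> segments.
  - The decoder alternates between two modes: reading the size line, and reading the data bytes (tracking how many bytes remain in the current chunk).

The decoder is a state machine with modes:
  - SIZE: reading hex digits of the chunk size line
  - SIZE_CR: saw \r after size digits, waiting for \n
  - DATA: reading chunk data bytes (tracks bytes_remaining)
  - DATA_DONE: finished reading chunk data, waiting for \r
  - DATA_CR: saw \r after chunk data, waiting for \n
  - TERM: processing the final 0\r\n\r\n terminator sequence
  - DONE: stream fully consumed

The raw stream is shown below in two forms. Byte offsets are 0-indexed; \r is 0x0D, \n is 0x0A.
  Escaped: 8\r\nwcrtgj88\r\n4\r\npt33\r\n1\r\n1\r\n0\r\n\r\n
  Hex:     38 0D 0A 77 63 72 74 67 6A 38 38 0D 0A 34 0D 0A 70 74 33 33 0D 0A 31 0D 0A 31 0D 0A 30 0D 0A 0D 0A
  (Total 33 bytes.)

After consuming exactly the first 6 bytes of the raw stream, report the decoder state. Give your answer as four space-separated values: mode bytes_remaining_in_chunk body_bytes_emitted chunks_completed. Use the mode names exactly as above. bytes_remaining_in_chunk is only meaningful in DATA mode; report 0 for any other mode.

Byte 0 = '8': mode=SIZE remaining=0 emitted=0 chunks_done=0
Byte 1 = 0x0D: mode=SIZE_CR remaining=0 emitted=0 chunks_done=0
Byte 2 = 0x0A: mode=DATA remaining=8 emitted=0 chunks_done=0
Byte 3 = 'w': mode=DATA remaining=7 emitted=1 chunks_done=0
Byte 4 = 'c': mode=DATA remaining=6 emitted=2 chunks_done=0
Byte 5 = 'r': mode=DATA remaining=5 emitted=3 chunks_done=0

Answer: DATA 5 3 0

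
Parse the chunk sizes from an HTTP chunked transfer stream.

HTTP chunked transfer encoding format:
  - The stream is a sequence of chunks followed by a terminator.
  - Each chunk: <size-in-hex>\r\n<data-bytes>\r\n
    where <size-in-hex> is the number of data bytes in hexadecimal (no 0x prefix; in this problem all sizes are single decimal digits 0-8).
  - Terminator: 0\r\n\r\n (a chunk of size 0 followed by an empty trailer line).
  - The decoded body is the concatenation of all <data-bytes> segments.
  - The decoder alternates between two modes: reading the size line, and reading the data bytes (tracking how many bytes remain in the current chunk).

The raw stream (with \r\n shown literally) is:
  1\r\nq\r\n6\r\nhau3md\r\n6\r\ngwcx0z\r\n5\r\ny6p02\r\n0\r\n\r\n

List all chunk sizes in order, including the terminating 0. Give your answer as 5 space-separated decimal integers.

Chunk 1: stream[0..1]='1' size=0x1=1, data at stream[3..4]='q' -> body[0..1], body so far='q'
Chunk 2: stream[6..7]='6' size=0x6=6, data at stream[9..15]='hau3md' -> body[1..7], body so far='qhau3md'
Chunk 3: stream[17..18]='6' size=0x6=6, data at stream[20..26]='gwcx0z' -> body[7..13], body so far='qhau3mdgwcx0z'
Chunk 4: stream[28..29]='5' size=0x5=5, data at stream[31..36]='y6p02' -> body[13..18], body so far='qhau3mdgwcx0zy6p02'
Chunk 5: stream[38..39]='0' size=0 (terminator). Final body='qhau3mdgwcx0zy6p02' (18 bytes)

Answer: 1 6 6 5 0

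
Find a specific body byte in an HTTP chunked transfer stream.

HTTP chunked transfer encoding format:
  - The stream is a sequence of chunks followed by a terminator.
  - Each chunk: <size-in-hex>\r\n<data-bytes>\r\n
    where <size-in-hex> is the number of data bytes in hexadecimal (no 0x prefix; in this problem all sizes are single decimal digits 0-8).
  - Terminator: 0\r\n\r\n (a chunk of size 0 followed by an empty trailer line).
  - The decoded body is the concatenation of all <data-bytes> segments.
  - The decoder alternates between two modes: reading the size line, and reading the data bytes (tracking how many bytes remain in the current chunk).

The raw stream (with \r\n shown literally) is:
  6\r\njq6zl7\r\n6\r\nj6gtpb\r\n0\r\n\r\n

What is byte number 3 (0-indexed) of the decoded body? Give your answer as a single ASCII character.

Answer: z

Derivation:
Chunk 1: stream[0..1]='6' size=0x6=6, data at stream[3..9]='jq6zl7' -> body[0..6], body so far='jq6zl7'
Chunk 2: stream[11..12]='6' size=0x6=6, data at stream[14..20]='j6gtpb' -> body[6..12], body so far='jq6zl7j6gtpb'
Chunk 3: stream[22..23]='0' size=0 (terminator). Final body='jq6zl7j6gtpb' (12 bytes)
Body byte 3 = 'z'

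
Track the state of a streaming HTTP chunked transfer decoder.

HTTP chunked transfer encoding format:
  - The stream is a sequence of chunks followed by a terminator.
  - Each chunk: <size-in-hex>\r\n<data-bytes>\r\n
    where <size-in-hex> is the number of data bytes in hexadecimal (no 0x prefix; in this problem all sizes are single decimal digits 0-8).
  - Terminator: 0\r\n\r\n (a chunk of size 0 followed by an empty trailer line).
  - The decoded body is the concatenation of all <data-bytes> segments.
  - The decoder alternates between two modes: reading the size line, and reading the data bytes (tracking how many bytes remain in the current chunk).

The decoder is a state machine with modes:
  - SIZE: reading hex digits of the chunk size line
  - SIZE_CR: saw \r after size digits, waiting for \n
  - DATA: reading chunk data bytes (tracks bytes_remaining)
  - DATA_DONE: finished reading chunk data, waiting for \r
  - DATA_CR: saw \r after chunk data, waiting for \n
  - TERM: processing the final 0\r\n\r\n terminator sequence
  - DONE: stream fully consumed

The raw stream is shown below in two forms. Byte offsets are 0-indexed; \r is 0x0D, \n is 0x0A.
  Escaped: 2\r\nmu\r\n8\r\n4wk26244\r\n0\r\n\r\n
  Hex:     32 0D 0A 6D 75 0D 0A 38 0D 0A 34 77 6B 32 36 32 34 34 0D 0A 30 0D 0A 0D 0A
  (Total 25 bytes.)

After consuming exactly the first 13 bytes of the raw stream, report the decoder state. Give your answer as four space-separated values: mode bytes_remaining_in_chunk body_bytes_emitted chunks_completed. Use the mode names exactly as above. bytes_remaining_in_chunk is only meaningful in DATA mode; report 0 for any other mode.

Answer: DATA 5 5 1

Derivation:
Byte 0 = '2': mode=SIZE remaining=0 emitted=0 chunks_done=0
Byte 1 = 0x0D: mode=SIZE_CR remaining=0 emitted=0 chunks_done=0
Byte 2 = 0x0A: mode=DATA remaining=2 emitted=0 chunks_done=0
Byte 3 = 'm': mode=DATA remaining=1 emitted=1 chunks_done=0
Byte 4 = 'u': mode=DATA_DONE remaining=0 emitted=2 chunks_done=0
Byte 5 = 0x0D: mode=DATA_CR remaining=0 emitted=2 chunks_done=0
Byte 6 = 0x0A: mode=SIZE remaining=0 emitted=2 chunks_done=1
Byte 7 = '8': mode=SIZE remaining=0 emitted=2 chunks_done=1
Byte 8 = 0x0D: mode=SIZE_CR remaining=0 emitted=2 chunks_done=1
Byte 9 = 0x0A: mode=DATA remaining=8 emitted=2 chunks_done=1
Byte 10 = '4': mode=DATA remaining=7 emitted=3 chunks_done=1
Byte 11 = 'w': mode=DATA remaining=6 emitted=4 chunks_done=1
Byte 12 = 'k': mode=DATA remaining=5 emitted=5 chunks_done=1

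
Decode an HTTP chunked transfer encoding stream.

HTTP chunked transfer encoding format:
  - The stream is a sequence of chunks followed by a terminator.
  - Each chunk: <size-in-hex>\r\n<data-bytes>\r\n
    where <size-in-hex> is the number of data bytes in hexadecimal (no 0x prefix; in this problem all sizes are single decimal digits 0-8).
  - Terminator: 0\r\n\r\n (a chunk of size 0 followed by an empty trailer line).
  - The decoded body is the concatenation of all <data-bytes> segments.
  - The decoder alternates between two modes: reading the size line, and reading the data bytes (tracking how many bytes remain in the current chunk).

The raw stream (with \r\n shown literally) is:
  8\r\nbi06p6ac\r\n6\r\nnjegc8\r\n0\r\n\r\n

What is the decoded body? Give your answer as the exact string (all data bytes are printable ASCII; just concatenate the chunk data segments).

Chunk 1: stream[0..1]='8' size=0x8=8, data at stream[3..11]='bi06p6ac' -> body[0..8], body so far='bi06p6ac'
Chunk 2: stream[13..14]='6' size=0x6=6, data at stream[16..22]='njegc8' -> body[8..14], body so far='bi06p6acnjegc8'
Chunk 3: stream[24..25]='0' size=0 (terminator). Final body='bi06p6acnjegc8' (14 bytes)

Answer: bi06p6acnjegc8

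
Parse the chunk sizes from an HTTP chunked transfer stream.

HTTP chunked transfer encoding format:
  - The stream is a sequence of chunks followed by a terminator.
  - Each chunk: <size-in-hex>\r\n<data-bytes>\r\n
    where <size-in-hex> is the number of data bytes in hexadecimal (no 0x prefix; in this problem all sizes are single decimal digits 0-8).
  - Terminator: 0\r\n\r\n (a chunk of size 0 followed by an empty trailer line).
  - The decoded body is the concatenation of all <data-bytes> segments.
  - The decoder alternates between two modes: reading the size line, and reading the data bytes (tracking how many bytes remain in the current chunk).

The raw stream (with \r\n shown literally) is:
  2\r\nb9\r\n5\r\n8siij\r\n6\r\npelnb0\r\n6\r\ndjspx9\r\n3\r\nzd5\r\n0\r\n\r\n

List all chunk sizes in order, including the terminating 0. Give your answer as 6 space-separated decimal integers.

Answer: 2 5 6 6 3 0

Derivation:
Chunk 1: stream[0..1]='2' size=0x2=2, data at stream[3..5]='b9' -> body[0..2], body so far='b9'
Chunk 2: stream[7..8]='5' size=0x5=5, data at stream[10..15]='8siij' -> body[2..7], body so far='b98siij'
Chunk 3: stream[17..18]='6' size=0x6=6, data at stream[20..26]='pelnb0' -> body[7..13], body so far='b98siijpelnb0'
Chunk 4: stream[28..29]='6' size=0x6=6, data at stream[31..37]='djspx9' -> body[13..19], body so far='b98siijpelnb0djspx9'
Chunk 5: stream[39..40]='3' size=0x3=3, data at stream[42..45]='zd5' -> body[19..22], body so far='b98siijpelnb0djspx9zd5'
Chunk 6: stream[47..48]='0' size=0 (terminator). Final body='b98siijpelnb0djspx9zd5' (22 bytes)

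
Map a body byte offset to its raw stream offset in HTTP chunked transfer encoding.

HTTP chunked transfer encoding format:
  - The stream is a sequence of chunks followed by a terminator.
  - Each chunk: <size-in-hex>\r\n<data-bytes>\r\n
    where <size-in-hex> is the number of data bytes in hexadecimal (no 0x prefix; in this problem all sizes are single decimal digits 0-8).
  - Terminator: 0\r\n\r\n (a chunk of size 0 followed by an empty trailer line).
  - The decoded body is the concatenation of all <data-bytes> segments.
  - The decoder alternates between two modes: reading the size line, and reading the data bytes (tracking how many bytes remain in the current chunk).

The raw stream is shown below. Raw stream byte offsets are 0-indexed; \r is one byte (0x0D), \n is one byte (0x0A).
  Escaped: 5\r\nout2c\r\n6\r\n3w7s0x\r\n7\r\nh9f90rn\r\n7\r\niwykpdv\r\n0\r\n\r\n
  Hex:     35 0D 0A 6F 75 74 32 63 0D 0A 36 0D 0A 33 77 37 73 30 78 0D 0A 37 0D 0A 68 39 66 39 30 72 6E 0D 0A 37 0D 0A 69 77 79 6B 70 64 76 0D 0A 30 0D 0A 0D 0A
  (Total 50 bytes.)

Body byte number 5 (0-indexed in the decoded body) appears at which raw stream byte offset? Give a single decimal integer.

Chunk 1: stream[0..1]='5' size=0x5=5, data at stream[3..8]='out2c' -> body[0..5], body so far='out2c'
Chunk 2: stream[10..11]='6' size=0x6=6, data at stream[13..19]='3w7s0x' -> body[5..11], body so far='out2c3w7s0x'
Chunk 3: stream[21..22]='7' size=0x7=7, data at stream[24..31]='h9f90rn' -> body[11..18], body so far='out2c3w7s0xh9f90rn'
Chunk 4: stream[33..34]='7' size=0x7=7, data at stream[36..43]='iwykpdv' -> body[18..25], body so far='out2c3w7s0xh9f90rniwykpdv'
Chunk 5: stream[45..46]='0' size=0 (terminator). Final body='out2c3w7s0xh9f90rniwykpdv' (25 bytes)
Body byte 5 at stream offset 13

Answer: 13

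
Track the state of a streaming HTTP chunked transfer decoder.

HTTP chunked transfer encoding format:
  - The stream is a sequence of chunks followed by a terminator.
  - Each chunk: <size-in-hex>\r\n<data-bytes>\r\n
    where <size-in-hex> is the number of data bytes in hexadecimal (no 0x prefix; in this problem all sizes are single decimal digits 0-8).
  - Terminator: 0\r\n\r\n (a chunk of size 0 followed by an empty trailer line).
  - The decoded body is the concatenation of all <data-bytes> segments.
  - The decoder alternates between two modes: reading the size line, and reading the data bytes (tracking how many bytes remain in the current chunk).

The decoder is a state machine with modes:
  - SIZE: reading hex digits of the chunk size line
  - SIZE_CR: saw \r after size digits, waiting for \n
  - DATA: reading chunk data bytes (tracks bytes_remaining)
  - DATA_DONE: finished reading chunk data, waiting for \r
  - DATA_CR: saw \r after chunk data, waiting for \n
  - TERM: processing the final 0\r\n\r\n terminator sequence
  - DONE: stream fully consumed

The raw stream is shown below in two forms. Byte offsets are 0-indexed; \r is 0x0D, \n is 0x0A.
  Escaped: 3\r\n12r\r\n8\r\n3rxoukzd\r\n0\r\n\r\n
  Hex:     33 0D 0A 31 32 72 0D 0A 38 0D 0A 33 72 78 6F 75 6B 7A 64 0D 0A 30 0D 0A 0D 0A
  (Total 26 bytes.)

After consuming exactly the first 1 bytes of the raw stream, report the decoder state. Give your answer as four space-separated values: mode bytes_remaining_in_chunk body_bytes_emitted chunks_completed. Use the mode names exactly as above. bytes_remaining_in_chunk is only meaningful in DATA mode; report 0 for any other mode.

Answer: SIZE 0 0 0

Derivation:
Byte 0 = '3': mode=SIZE remaining=0 emitted=0 chunks_done=0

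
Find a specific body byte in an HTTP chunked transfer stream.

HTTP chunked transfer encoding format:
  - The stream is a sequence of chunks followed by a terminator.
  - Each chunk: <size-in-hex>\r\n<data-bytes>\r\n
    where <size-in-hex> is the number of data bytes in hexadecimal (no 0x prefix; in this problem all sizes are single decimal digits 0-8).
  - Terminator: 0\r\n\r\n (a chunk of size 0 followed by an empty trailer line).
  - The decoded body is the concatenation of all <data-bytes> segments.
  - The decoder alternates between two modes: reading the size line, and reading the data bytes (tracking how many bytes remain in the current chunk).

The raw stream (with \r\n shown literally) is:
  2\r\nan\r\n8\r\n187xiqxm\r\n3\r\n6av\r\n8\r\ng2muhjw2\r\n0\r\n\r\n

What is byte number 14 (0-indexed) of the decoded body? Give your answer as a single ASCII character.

Answer: 2

Derivation:
Chunk 1: stream[0..1]='2' size=0x2=2, data at stream[3..5]='an' -> body[0..2], body so far='an'
Chunk 2: stream[7..8]='8' size=0x8=8, data at stream[10..18]='187xiqxm' -> body[2..10], body so far='an187xiqxm'
Chunk 3: stream[20..21]='3' size=0x3=3, data at stream[23..26]='6av' -> body[10..13], body so far='an187xiqxm6av'
Chunk 4: stream[28..29]='8' size=0x8=8, data at stream[31..39]='g2muhjw2' -> body[13..21], body so far='an187xiqxm6avg2muhjw2'
Chunk 5: stream[41..42]='0' size=0 (terminator). Final body='an187xiqxm6avg2muhjw2' (21 bytes)
Body byte 14 = '2'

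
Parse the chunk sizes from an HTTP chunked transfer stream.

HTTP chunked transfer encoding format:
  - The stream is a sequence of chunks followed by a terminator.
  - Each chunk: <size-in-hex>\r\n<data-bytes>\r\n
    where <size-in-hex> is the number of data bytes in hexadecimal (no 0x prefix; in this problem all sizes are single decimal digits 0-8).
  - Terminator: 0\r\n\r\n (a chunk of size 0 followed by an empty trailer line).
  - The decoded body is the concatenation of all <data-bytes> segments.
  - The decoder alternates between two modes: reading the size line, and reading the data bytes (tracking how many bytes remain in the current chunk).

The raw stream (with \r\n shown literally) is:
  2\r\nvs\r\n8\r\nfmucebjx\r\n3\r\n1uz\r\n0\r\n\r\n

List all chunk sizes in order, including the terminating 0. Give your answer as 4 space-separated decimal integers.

Answer: 2 8 3 0

Derivation:
Chunk 1: stream[0..1]='2' size=0x2=2, data at stream[3..5]='vs' -> body[0..2], body so far='vs'
Chunk 2: stream[7..8]='8' size=0x8=8, data at stream[10..18]='fmucebjx' -> body[2..10], body so far='vsfmucebjx'
Chunk 3: stream[20..21]='3' size=0x3=3, data at stream[23..26]='1uz' -> body[10..13], body so far='vsfmucebjx1uz'
Chunk 4: stream[28..29]='0' size=0 (terminator). Final body='vsfmucebjx1uz' (13 bytes)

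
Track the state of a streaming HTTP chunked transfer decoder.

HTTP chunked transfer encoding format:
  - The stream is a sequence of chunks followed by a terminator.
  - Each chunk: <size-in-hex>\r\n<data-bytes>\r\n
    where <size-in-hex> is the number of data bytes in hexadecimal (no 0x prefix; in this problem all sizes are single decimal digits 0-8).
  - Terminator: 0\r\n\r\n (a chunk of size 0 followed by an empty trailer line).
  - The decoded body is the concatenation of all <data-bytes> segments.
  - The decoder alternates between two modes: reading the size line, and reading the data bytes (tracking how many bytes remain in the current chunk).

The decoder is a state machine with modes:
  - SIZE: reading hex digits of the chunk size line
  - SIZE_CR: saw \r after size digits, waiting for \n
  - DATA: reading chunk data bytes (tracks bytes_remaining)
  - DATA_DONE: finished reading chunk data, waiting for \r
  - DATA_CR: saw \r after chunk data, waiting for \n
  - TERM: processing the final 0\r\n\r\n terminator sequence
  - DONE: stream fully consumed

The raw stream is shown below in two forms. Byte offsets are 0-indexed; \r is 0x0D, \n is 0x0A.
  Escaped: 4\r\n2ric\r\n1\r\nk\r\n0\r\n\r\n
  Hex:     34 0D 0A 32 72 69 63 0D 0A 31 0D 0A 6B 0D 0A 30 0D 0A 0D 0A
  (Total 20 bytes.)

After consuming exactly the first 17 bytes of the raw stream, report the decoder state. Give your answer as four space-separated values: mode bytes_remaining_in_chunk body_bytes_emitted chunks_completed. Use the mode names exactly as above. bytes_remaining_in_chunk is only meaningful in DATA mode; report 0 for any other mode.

Byte 0 = '4': mode=SIZE remaining=0 emitted=0 chunks_done=0
Byte 1 = 0x0D: mode=SIZE_CR remaining=0 emitted=0 chunks_done=0
Byte 2 = 0x0A: mode=DATA remaining=4 emitted=0 chunks_done=0
Byte 3 = '2': mode=DATA remaining=3 emitted=1 chunks_done=0
Byte 4 = 'r': mode=DATA remaining=2 emitted=2 chunks_done=0
Byte 5 = 'i': mode=DATA remaining=1 emitted=3 chunks_done=0
Byte 6 = 'c': mode=DATA_DONE remaining=0 emitted=4 chunks_done=0
Byte 7 = 0x0D: mode=DATA_CR remaining=0 emitted=4 chunks_done=0
Byte 8 = 0x0A: mode=SIZE remaining=0 emitted=4 chunks_done=1
Byte 9 = '1': mode=SIZE remaining=0 emitted=4 chunks_done=1
Byte 10 = 0x0D: mode=SIZE_CR remaining=0 emitted=4 chunks_done=1
Byte 11 = 0x0A: mode=DATA remaining=1 emitted=4 chunks_done=1
Byte 12 = 'k': mode=DATA_DONE remaining=0 emitted=5 chunks_done=1
Byte 13 = 0x0D: mode=DATA_CR remaining=0 emitted=5 chunks_done=1
Byte 14 = 0x0A: mode=SIZE remaining=0 emitted=5 chunks_done=2
Byte 15 = '0': mode=SIZE remaining=0 emitted=5 chunks_done=2
Byte 16 = 0x0D: mode=SIZE_CR remaining=0 emitted=5 chunks_done=2

Answer: SIZE_CR 0 5 2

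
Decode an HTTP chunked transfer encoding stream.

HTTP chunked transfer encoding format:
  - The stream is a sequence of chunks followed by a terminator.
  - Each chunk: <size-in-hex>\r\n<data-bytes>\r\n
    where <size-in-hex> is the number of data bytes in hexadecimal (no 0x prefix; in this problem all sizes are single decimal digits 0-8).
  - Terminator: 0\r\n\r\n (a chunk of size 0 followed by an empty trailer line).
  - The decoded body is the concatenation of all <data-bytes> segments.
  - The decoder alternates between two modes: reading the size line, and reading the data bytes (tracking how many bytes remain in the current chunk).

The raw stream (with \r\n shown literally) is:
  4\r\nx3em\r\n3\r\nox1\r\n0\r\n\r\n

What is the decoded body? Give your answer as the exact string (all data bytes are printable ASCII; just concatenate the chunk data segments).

Chunk 1: stream[0..1]='4' size=0x4=4, data at stream[3..7]='x3em' -> body[0..4], body so far='x3em'
Chunk 2: stream[9..10]='3' size=0x3=3, data at stream[12..15]='ox1' -> body[4..7], body so far='x3emox1'
Chunk 3: stream[17..18]='0' size=0 (terminator). Final body='x3emox1' (7 bytes)

Answer: x3emox1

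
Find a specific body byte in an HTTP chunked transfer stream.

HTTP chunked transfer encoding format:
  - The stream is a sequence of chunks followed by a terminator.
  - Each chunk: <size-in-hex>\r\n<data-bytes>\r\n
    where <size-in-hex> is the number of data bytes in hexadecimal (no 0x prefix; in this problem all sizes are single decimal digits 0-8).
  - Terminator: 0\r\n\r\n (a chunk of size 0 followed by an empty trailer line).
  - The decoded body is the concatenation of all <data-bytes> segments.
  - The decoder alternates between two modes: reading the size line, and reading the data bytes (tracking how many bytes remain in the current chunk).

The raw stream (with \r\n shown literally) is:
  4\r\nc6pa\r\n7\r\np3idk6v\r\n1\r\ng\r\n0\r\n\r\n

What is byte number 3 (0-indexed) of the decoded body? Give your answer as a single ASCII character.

Answer: a

Derivation:
Chunk 1: stream[0..1]='4' size=0x4=4, data at stream[3..7]='c6pa' -> body[0..4], body so far='c6pa'
Chunk 2: stream[9..10]='7' size=0x7=7, data at stream[12..19]='p3idk6v' -> body[4..11], body so far='c6pap3idk6v'
Chunk 3: stream[21..22]='1' size=0x1=1, data at stream[24..25]='g' -> body[11..12], body so far='c6pap3idk6vg'
Chunk 4: stream[27..28]='0' size=0 (terminator). Final body='c6pap3idk6vg' (12 bytes)
Body byte 3 = 'a'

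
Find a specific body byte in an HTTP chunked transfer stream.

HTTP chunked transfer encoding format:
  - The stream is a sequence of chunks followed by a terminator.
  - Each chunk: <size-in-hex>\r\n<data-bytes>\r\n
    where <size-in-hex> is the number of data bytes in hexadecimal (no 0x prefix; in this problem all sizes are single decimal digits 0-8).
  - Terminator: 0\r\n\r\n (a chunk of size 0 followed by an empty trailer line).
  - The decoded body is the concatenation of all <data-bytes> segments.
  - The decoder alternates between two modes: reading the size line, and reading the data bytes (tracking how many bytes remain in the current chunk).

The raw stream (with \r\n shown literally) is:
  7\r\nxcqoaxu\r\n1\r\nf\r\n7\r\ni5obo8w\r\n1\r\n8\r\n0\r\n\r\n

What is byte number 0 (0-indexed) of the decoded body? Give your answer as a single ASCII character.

Chunk 1: stream[0..1]='7' size=0x7=7, data at stream[3..10]='xcqoaxu' -> body[0..7], body so far='xcqoaxu'
Chunk 2: stream[12..13]='1' size=0x1=1, data at stream[15..16]='f' -> body[7..8], body so far='xcqoaxuf'
Chunk 3: stream[18..19]='7' size=0x7=7, data at stream[21..28]='i5obo8w' -> body[8..15], body so far='xcqoaxufi5obo8w'
Chunk 4: stream[30..31]='1' size=0x1=1, data at stream[33..34]='8' -> body[15..16], body so far='xcqoaxufi5obo8w8'
Chunk 5: stream[36..37]='0' size=0 (terminator). Final body='xcqoaxufi5obo8w8' (16 bytes)
Body byte 0 = 'x'

Answer: x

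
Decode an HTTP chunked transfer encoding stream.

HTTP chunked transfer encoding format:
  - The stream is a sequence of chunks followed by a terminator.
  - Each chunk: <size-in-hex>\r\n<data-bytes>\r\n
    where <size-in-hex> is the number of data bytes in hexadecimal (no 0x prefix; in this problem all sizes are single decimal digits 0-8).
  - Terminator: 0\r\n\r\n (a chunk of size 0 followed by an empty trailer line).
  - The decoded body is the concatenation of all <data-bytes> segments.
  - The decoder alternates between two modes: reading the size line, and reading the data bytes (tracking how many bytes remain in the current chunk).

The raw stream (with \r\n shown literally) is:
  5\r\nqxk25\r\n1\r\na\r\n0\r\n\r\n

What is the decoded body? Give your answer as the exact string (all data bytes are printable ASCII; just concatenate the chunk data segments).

Chunk 1: stream[0..1]='5' size=0x5=5, data at stream[3..8]='qxk25' -> body[0..5], body so far='qxk25'
Chunk 2: stream[10..11]='1' size=0x1=1, data at stream[13..14]='a' -> body[5..6], body so far='qxk25a'
Chunk 3: stream[16..17]='0' size=0 (terminator). Final body='qxk25a' (6 bytes)

Answer: qxk25a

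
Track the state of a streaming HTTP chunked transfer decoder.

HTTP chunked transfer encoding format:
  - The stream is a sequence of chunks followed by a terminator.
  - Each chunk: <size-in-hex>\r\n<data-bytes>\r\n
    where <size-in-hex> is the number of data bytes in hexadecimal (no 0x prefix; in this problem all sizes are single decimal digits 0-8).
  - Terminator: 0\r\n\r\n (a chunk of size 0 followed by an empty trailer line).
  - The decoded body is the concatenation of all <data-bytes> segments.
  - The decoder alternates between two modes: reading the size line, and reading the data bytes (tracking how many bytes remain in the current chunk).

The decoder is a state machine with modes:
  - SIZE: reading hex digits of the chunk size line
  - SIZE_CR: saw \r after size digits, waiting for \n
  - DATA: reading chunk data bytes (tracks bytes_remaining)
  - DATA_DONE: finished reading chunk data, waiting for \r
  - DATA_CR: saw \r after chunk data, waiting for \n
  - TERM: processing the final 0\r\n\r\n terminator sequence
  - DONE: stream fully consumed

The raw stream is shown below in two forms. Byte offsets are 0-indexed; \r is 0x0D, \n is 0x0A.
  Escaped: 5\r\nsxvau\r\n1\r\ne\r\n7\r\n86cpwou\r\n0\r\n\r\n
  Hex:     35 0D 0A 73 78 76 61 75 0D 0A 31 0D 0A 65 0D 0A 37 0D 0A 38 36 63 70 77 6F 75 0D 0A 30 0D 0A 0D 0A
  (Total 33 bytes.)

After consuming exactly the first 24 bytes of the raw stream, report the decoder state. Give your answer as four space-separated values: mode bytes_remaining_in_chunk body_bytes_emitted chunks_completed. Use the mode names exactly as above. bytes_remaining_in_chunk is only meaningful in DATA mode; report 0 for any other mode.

Byte 0 = '5': mode=SIZE remaining=0 emitted=0 chunks_done=0
Byte 1 = 0x0D: mode=SIZE_CR remaining=0 emitted=0 chunks_done=0
Byte 2 = 0x0A: mode=DATA remaining=5 emitted=0 chunks_done=0
Byte 3 = 's': mode=DATA remaining=4 emitted=1 chunks_done=0
Byte 4 = 'x': mode=DATA remaining=3 emitted=2 chunks_done=0
Byte 5 = 'v': mode=DATA remaining=2 emitted=3 chunks_done=0
Byte 6 = 'a': mode=DATA remaining=1 emitted=4 chunks_done=0
Byte 7 = 'u': mode=DATA_DONE remaining=0 emitted=5 chunks_done=0
Byte 8 = 0x0D: mode=DATA_CR remaining=0 emitted=5 chunks_done=0
Byte 9 = 0x0A: mode=SIZE remaining=0 emitted=5 chunks_done=1
Byte 10 = '1': mode=SIZE remaining=0 emitted=5 chunks_done=1
Byte 11 = 0x0D: mode=SIZE_CR remaining=0 emitted=5 chunks_done=1
Byte 12 = 0x0A: mode=DATA remaining=1 emitted=5 chunks_done=1
Byte 13 = 'e': mode=DATA_DONE remaining=0 emitted=6 chunks_done=1
Byte 14 = 0x0D: mode=DATA_CR remaining=0 emitted=6 chunks_done=1
Byte 15 = 0x0A: mode=SIZE remaining=0 emitted=6 chunks_done=2
Byte 16 = '7': mode=SIZE remaining=0 emitted=6 chunks_done=2
Byte 17 = 0x0D: mode=SIZE_CR remaining=0 emitted=6 chunks_done=2
Byte 18 = 0x0A: mode=DATA remaining=7 emitted=6 chunks_done=2
Byte 19 = '8': mode=DATA remaining=6 emitted=7 chunks_done=2
Byte 20 = '6': mode=DATA remaining=5 emitted=8 chunks_done=2
Byte 21 = 'c': mode=DATA remaining=4 emitted=9 chunks_done=2
Byte 22 = 'p': mode=DATA remaining=3 emitted=10 chunks_done=2
Byte 23 = 'w': mode=DATA remaining=2 emitted=11 chunks_done=2

Answer: DATA 2 11 2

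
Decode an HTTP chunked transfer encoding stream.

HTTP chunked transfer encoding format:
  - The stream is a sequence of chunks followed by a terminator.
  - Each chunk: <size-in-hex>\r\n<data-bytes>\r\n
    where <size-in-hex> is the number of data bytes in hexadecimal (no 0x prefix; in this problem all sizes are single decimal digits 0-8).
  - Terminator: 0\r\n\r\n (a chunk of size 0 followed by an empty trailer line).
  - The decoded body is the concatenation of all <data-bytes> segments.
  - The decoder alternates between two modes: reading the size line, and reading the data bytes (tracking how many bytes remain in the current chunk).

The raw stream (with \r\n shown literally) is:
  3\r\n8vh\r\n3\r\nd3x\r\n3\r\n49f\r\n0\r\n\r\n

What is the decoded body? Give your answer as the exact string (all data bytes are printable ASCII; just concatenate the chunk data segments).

Answer: 8vhd3x49f

Derivation:
Chunk 1: stream[0..1]='3' size=0x3=3, data at stream[3..6]='8vh' -> body[0..3], body so far='8vh'
Chunk 2: stream[8..9]='3' size=0x3=3, data at stream[11..14]='d3x' -> body[3..6], body so far='8vhd3x'
Chunk 3: stream[16..17]='3' size=0x3=3, data at stream[19..22]='49f' -> body[6..9], body so far='8vhd3x49f'
Chunk 4: stream[24..25]='0' size=0 (terminator). Final body='8vhd3x49f' (9 bytes)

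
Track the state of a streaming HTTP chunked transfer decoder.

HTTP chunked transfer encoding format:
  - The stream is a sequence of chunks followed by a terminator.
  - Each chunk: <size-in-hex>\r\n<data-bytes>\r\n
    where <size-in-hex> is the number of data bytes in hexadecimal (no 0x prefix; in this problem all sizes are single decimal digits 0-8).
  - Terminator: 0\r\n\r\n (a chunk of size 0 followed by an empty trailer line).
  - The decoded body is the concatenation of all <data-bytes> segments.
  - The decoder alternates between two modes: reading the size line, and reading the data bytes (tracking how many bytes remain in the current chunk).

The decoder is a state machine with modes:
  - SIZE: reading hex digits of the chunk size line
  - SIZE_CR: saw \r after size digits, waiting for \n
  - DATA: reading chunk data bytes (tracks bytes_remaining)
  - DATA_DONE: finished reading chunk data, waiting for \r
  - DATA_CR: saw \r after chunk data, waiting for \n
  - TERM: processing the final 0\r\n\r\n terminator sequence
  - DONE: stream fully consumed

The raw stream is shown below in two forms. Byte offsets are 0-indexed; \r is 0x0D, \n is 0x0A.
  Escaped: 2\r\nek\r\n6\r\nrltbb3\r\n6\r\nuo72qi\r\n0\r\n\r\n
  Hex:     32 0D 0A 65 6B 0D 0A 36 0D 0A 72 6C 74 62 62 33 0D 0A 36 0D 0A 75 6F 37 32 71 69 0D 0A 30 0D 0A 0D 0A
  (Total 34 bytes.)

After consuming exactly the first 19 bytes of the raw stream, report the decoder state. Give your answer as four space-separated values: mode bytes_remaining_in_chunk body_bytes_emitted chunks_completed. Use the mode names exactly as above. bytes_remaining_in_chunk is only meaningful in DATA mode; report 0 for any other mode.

Byte 0 = '2': mode=SIZE remaining=0 emitted=0 chunks_done=0
Byte 1 = 0x0D: mode=SIZE_CR remaining=0 emitted=0 chunks_done=0
Byte 2 = 0x0A: mode=DATA remaining=2 emitted=0 chunks_done=0
Byte 3 = 'e': mode=DATA remaining=1 emitted=1 chunks_done=0
Byte 4 = 'k': mode=DATA_DONE remaining=0 emitted=2 chunks_done=0
Byte 5 = 0x0D: mode=DATA_CR remaining=0 emitted=2 chunks_done=0
Byte 6 = 0x0A: mode=SIZE remaining=0 emitted=2 chunks_done=1
Byte 7 = '6': mode=SIZE remaining=0 emitted=2 chunks_done=1
Byte 8 = 0x0D: mode=SIZE_CR remaining=0 emitted=2 chunks_done=1
Byte 9 = 0x0A: mode=DATA remaining=6 emitted=2 chunks_done=1
Byte 10 = 'r': mode=DATA remaining=5 emitted=3 chunks_done=1
Byte 11 = 'l': mode=DATA remaining=4 emitted=4 chunks_done=1
Byte 12 = 't': mode=DATA remaining=3 emitted=5 chunks_done=1
Byte 13 = 'b': mode=DATA remaining=2 emitted=6 chunks_done=1
Byte 14 = 'b': mode=DATA remaining=1 emitted=7 chunks_done=1
Byte 15 = '3': mode=DATA_DONE remaining=0 emitted=8 chunks_done=1
Byte 16 = 0x0D: mode=DATA_CR remaining=0 emitted=8 chunks_done=1
Byte 17 = 0x0A: mode=SIZE remaining=0 emitted=8 chunks_done=2
Byte 18 = '6': mode=SIZE remaining=0 emitted=8 chunks_done=2

Answer: SIZE 0 8 2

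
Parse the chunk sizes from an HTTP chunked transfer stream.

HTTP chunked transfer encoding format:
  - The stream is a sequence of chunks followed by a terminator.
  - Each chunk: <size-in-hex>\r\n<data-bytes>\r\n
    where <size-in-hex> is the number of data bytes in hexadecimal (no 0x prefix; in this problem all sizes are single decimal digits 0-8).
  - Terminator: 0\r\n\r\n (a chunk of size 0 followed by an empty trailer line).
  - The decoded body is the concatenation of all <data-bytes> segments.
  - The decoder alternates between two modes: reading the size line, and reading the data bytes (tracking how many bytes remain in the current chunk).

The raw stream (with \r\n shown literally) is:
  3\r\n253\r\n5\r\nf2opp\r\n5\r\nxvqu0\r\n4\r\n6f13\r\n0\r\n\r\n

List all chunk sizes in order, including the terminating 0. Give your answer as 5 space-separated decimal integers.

Answer: 3 5 5 4 0

Derivation:
Chunk 1: stream[0..1]='3' size=0x3=3, data at stream[3..6]='253' -> body[0..3], body so far='253'
Chunk 2: stream[8..9]='5' size=0x5=5, data at stream[11..16]='f2opp' -> body[3..8], body so far='253f2opp'
Chunk 3: stream[18..19]='5' size=0x5=5, data at stream[21..26]='xvqu0' -> body[8..13], body so far='253f2oppxvqu0'
Chunk 4: stream[28..29]='4' size=0x4=4, data at stream[31..35]='6f13' -> body[13..17], body so far='253f2oppxvqu06f13'
Chunk 5: stream[37..38]='0' size=0 (terminator). Final body='253f2oppxvqu06f13' (17 bytes)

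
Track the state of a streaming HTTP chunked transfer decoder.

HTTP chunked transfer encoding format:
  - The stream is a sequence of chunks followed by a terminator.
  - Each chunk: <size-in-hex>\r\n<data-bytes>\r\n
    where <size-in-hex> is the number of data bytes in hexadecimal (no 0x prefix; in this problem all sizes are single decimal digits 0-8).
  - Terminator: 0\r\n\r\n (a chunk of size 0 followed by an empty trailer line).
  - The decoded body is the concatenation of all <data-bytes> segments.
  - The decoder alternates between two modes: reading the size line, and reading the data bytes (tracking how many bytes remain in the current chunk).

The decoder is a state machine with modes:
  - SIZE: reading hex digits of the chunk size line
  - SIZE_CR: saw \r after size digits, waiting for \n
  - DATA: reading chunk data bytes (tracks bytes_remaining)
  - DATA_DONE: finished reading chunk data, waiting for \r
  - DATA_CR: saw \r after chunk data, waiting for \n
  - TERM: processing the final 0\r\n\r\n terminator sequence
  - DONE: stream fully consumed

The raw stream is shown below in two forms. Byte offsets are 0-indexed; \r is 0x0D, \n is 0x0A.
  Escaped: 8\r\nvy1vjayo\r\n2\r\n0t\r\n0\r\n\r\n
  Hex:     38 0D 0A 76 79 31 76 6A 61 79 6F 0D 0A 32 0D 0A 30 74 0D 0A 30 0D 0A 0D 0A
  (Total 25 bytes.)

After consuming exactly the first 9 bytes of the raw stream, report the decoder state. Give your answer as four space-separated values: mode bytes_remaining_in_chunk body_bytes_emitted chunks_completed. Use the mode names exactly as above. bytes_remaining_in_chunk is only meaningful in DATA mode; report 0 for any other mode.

Byte 0 = '8': mode=SIZE remaining=0 emitted=0 chunks_done=0
Byte 1 = 0x0D: mode=SIZE_CR remaining=0 emitted=0 chunks_done=0
Byte 2 = 0x0A: mode=DATA remaining=8 emitted=0 chunks_done=0
Byte 3 = 'v': mode=DATA remaining=7 emitted=1 chunks_done=0
Byte 4 = 'y': mode=DATA remaining=6 emitted=2 chunks_done=0
Byte 5 = '1': mode=DATA remaining=5 emitted=3 chunks_done=0
Byte 6 = 'v': mode=DATA remaining=4 emitted=4 chunks_done=0
Byte 7 = 'j': mode=DATA remaining=3 emitted=5 chunks_done=0
Byte 8 = 'a': mode=DATA remaining=2 emitted=6 chunks_done=0

Answer: DATA 2 6 0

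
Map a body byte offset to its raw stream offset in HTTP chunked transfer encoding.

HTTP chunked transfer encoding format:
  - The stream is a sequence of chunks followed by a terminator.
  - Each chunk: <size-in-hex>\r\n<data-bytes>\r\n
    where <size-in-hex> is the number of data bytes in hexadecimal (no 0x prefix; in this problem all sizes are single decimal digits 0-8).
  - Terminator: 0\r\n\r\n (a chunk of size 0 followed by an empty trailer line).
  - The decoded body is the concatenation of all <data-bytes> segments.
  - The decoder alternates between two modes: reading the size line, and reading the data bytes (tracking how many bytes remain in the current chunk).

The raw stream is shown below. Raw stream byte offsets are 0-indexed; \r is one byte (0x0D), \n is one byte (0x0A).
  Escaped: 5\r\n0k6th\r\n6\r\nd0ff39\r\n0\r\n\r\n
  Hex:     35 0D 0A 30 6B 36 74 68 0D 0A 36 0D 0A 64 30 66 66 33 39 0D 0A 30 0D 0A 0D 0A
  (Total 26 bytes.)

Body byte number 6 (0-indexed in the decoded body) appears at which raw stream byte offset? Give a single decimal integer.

Answer: 14

Derivation:
Chunk 1: stream[0..1]='5' size=0x5=5, data at stream[3..8]='0k6th' -> body[0..5], body so far='0k6th'
Chunk 2: stream[10..11]='6' size=0x6=6, data at stream[13..19]='d0ff39' -> body[5..11], body so far='0k6thd0ff39'
Chunk 3: stream[21..22]='0' size=0 (terminator). Final body='0k6thd0ff39' (11 bytes)
Body byte 6 at stream offset 14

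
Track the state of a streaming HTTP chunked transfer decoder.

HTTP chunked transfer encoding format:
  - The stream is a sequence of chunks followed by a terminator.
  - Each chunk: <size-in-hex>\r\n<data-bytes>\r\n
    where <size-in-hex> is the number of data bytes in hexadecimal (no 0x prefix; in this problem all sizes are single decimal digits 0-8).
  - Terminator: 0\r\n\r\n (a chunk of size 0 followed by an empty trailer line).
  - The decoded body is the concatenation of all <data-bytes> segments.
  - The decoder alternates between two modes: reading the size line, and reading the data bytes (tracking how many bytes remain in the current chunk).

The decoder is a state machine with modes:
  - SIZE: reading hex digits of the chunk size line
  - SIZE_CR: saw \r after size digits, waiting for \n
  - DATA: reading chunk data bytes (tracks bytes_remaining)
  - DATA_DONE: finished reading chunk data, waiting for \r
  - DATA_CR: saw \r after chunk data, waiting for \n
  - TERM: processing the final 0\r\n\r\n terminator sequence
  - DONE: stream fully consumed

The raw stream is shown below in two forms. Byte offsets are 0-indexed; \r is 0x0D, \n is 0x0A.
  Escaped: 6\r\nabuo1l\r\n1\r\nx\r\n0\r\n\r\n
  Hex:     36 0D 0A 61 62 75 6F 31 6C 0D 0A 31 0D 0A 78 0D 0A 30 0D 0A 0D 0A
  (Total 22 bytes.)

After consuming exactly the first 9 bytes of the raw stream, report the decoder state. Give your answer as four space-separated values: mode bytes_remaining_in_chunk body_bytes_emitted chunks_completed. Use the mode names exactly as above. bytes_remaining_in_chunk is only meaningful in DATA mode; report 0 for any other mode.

Byte 0 = '6': mode=SIZE remaining=0 emitted=0 chunks_done=0
Byte 1 = 0x0D: mode=SIZE_CR remaining=0 emitted=0 chunks_done=0
Byte 2 = 0x0A: mode=DATA remaining=6 emitted=0 chunks_done=0
Byte 3 = 'a': mode=DATA remaining=5 emitted=1 chunks_done=0
Byte 4 = 'b': mode=DATA remaining=4 emitted=2 chunks_done=0
Byte 5 = 'u': mode=DATA remaining=3 emitted=3 chunks_done=0
Byte 6 = 'o': mode=DATA remaining=2 emitted=4 chunks_done=0
Byte 7 = '1': mode=DATA remaining=1 emitted=5 chunks_done=0
Byte 8 = 'l': mode=DATA_DONE remaining=0 emitted=6 chunks_done=0

Answer: DATA_DONE 0 6 0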